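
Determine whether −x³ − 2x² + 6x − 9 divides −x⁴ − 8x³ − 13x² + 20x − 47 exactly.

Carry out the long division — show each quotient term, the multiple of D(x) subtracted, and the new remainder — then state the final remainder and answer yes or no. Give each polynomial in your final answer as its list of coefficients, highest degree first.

Step 1: lead(−x⁴ − 8x³ − 13x² + 20x − 47) ÷ lead(D) = −x⁴ ÷ −x³ = x. Subtract (x)·D = −x⁴ − 2x³ + 6x² − 9x. Remainder: −6x³ − 19x² + 29x − 47.
Step 2: lead(−6x³ − 19x² + 29x − 47) ÷ lead(D) = −6x³ ÷ −x³ = 6. Subtract (6)·D = −6x³ − 12x² + 36x − 54. Remainder: −7x² − 7x + 7.

R = [-7, -7, 7], so D(x) is not a factor of P(x). no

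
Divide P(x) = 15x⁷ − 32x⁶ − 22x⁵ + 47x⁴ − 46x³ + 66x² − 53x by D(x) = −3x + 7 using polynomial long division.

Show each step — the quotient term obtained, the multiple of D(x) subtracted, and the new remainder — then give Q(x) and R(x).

Step 1: lead(15x⁷ − 32x⁶ − 22x⁵ + 47x⁴ − 46x³ + 66x² − 53x) ÷ lead(D) = 15x⁷ ÷ −3x = −5x⁶. Subtract (−5x⁶)·D = 15x⁷ − 35x⁶. Remainder: 3x⁶ − 22x⁵ + 47x⁴ − 46x³ + 66x² − 53x.
Step 2: lead(3x⁶ − 22x⁵ + 47x⁴ − 46x³ + 66x² − 53x) ÷ lead(D) = 3x⁶ ÷ −3x = −x⁵. Subtract (−x⁵)·D = 3x⁶ − 7x⁵. Remainder: −15x⁵ + 47x⁴ − 46x³ + 66x² − 53x.
Step 3: lead(−15x⁵ + 47x⁴ − 46x³ + 66x² − 53x) ÷ lead(D) = −15x⁵ ÷ −3x = 5x⁴. Subtract (5x⁴)·D = −15x⁵ + 35x⁴. Remainder: 12x⁴ − 46x³ + 66x² − 53x.
Step 4: lead(12x⁴ − 46x³ + 66x² − 53x) ÷ lead(D) = 12x⁴ ÷ −3x = −4x³. Subtract (−4x³)·D = 12x⁴ − 28x³. Remainder: −18x³ + 66x² − 53x.
Step 5: lead(−18x³ + 66x² − 53x) ÷ lead(D) = −18x³ ÷ −3x = 6x². Subtract (6x²)·D = −18x³ + 42x². Remainder: 24x² − 53x.
Step 6: lead(24x² − 53x) ÷ lead(D) = 24x² ÷ −3x = −8x. Subtract (−8x)·D = 24x² − 56x. Remainder: 3x.
Step 7: lead(3x) ÷ lead(D) = 3x ÷ −3x = −1. Subtract (−1)·D = 3x − 7. Remainder: 7.

Q(x) = −5x⁶ − x⁵ + 5x⁴ − 4x³ + 6x² − 8x − 1; R(x) = 7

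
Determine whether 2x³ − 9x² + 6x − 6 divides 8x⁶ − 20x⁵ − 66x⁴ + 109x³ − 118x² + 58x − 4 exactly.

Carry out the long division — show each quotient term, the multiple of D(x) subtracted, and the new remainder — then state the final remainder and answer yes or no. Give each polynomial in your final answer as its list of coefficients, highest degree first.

Step 1: lead(8x⁶ − 20x⁵ − 66x⁴ + 109x³ − 118x² + 58x − 4) ÷ lead(D) = 8x⁶ ÷ 2x³ = 4x³. Subtract (4x³)·D = 8x⁶ − 36x⁵ + 24x⁴ − 24x³. Remainder: 16x⁵ − 90x⁴ + 133x³ − 118x² + 58x − 4.
Step 2: lead(16x⁵ − 90x⁴ + 133x³ − 118x² + 58x − 4) ÷ lead(D) = 16x⁵ ÷ 2x³ = 8x². Subtract (8x²)·D = 16x⁵ − 72x⁴ + 48x³ − 48x². Remainder: −18x⁴ + 85x³ − 70x² + 58x − 4.
Step 3: lead(−18x⁴ + 85x³ − 70x² + 58x − 4) ÷ lead(D) = −18x⁴ ÷ 2x³ = −9x. Subtract (−9x)·D = −18x⁴ + 81x³ − 54x² + 54x. Remainder: 4x³ − 16x² + 4x − 4.
Step 4: lead(4x³ − 16x² + 4x − 4) ÷ lead(D) = 4x³ ÷ 2x³ = 2. Subtract (2)·D = 4x³ − 18x² + 12x − 12. Remainder: 2x² − 8x + 8.

R = [2, -8, 8], so D(x) is not a factor of P(x). no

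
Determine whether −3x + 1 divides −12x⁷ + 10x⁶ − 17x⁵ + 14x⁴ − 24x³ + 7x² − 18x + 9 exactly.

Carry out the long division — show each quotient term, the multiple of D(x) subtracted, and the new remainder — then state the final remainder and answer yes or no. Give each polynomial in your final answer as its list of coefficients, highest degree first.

Step 1: lead(−12x⁷ + 10x⁶ − 17x⁵ + 14x⁴ − 24x³ + 7x² − 18x + 9) ÷ lead(D) = −12x⁷ ÷ −3x = 4x⁶. Subtract (4x⁶)·D = −12x⁷ + 4x⁶. Remainder: 6x⁶ − 17x⁵ + 14x⁴ − 24x³ + 7x² − 18x + 9.
Step 2: lead(6x⁶ − 17x⁵ + 14x⁴ − 24x³ + 7x² − 18x + 9) ÷ lead(D) = 6x⁶ ÷ −3x = −2x⁵. Subtract (−2x⁵)·D = 6x⁶ − 2x⁵. Remainder: −15x⁵ + 14x⁴ − 24x³ + 7x² − 18x + 9.
Step 3: lead(−15x⁵ + 14x⁴ − 24x³ + 7x² − 18x + 9) ÷ lead(D) = −15x⁵ ÷ −3x = 5x⁴. Subtract (5x⁴)·D = −15x⁵ + 5x⁴. Remainder: 9x⁴ − 24x³ + 7x² − 18x + 9.
Step 4: lead(9x⁴ − 24x³ + 7x² − 18x + 9) ÷ lead(D) = 9x⁴ ÷ −3x = −3x³. Subtract (−3x³)·D = 9x⁴ − 3x³. Remainder: −21x³ + 7x² − 18x + 9.
Step 5: lead(−21x³ + 7x² − 18x + 9) ÷ lead(D) = −21x³ ÷ −3x = 7x². Subtract (7x²)·D = −21x³ + 7x². Remainder: −18x + 9.
Step 6: lead(−18x + 9) ÷ lead(D) = −18x ÷ −3x = 6. Subtract (6)·D = −18x + 6. Remainder: 3.

R = [3], so D(x) is not a factor of P(x). no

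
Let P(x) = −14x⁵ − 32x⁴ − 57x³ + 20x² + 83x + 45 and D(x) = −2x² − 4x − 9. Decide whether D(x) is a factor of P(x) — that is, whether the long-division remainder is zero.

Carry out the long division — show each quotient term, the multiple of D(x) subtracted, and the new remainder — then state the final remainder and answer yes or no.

Step 1: lead(−14x⁵ − 32x⁴ − 57x³ + 20x² + 83x + 45) ÷ lead(D) = −14x⁵ ÷ −2x² = 7x³. Subtract (7x³)·D = −14x⁵ − 28x⁴ − 63x³. Remainder: −4x⁴ + 6x³ + 20x² + 83x + 45.
Step 2: lead(−4x⁴ + 6x³ + 20x² + 83x + 45) ÷ lead(D) = −4x⁴ ÷ −2x² = 2x². Subtract (2x²)·D = −4x⁴ − 8x³ − 18x². Remainder: 14x³ + 38x² + 83x + 45.
Step 3: lead(14x³ + 38x² + 83x + 45) ÷ lead(D) = 14x³ ÷ −2x² = −7x. Subtract (−7x)·D = 14x³ + 28x² + 63x. Remainder: 10x² + 20x + 45.
Step 4: lead(10x² + 20x + 45) ÷ lead(D) = 10x² ÷ −2x² = −5. Subtract (−5)·D = 10x² + 20x + 45. Remainder: 0.

R(x) = 0, so D(x) is a factor of P(x). yes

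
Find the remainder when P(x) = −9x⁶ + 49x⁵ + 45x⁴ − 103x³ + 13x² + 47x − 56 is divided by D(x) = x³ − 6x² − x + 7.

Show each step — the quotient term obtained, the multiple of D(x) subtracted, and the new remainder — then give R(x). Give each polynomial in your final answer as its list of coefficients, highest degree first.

Step 1: lead(−9x⁶ + 49x⁵ + 45x⁴ − 103x³ + 13x² + 47x − 56) ÷ lead(D) = −9x⁶ ÷ x³ = −9x³. Subtract (−9x³)·D = −9x⁶ + 54x⁵ + 9x⁴ − 63x³. Remainder: −5x⁵ + 36x⁴ − 40x³ + 13x² + 47x − 56.
Step 2: lead(−5x⁵ + 36x⁴ − 40x³ + 13x² + 47x − 56) ÷ lead(D) = −5x⁵ ÷ x³ = −5x². Subtract (−5x²)·D = −5x⁵ + 30x⁴ + 5x³ − 35x². Remainder: 6x⁴ − 45x³ + 48x² + 47x − 56.
Step 3: lead(6x⁴ − 45x³ + 48x² + 47x − 56) ÷ lead(D) = 6x⁴ ÷ x³ = 6x. Subtract (6x)·D = 6x⁴ − 36x³ − 6x² + 42x. Remainder: −9x³ + 54x² + 5x − 56.
Step 4: lead(−9x³ + 54x² + 5x − 56) ÷ lead(D) = −9x³ ÷ x³ = −9. Subtract (−9)·D = −9x³ + 54x² + 9x − 63. Remainder: −4x + 7.

R = [-4, 7]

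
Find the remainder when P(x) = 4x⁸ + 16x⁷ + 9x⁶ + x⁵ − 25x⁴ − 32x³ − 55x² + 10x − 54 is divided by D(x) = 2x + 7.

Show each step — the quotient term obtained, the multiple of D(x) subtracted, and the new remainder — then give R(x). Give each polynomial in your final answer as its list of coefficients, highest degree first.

R = [9]

Step 1: lead(4x⁸ + 16x⁷ + 9x⁶ + x⁵ − 25x⁴ − 32x³ − 55x² + 10x − 54) ÷ lead(D) = 4x⁸ ÷ 2x = 2x⁷. Subtract (2x⁷)·D = 4x⁸ + 14x⁷. Remainder: 2x⁷ + 9x⁶ + x⁵ − 25x⁴ − 32x³ − 55x² + 10x − 54.
Step 2: lead(2x⁷ + 9x⁶ + x⁵ − 25x⁴ − 32x³ − 55x² + 10x − 54) ÷ lead(D) = 2x⁷ ÷ 2x = x⁶. Subtract (x⁶)·D = 2x⁷ + 7x⁶. Remainder: 2x⁶ + x⁵ − 25x⁴ − 32x³ − 55x² + 10x − 54.
Step 3: lead(2x⁶ + x⁵ − 25x⁴ − 32x³ − 55x² + 10x − 54) ÷ lead(D) = 2x⁶ ÷ 2x = x⁵. Subtract (x⁵)·D = 2x⁶ + 7x⁵. Remainder: −6x⁵ − 25x⁴ − 32x³ − 55x² + 10x − 54.
Step 4: lead(−6x⁵ − 25x⁴ − 32x³ − 55x² + 10x − 54) ÷ lead(D) = −6x⁵ ÷ 2x = −3x⁴. Subtract (−3x⁴)·D = −6x⁵ − 21x⁴. Remainder: −4x⁴ − 32x³ − 55x² + 10x − 54.
Step 5: lead(−4x⁴ − 32x³ − 55x² + 10x − 54) ÷ lead(D) = −4x⁴ ÷ 2x = −2x³. Subtract (−2x³)·D = −4x⁴ − 14x³. Remainder: −18x³ − 55x² + 10x − 54.
Step 6: lead(−18x³ − 55x² + 10x − 54) ÷ lead(D) = −18x³ ÷ 2x = −9x². Subtract (−9x²)·D = −18x³ − 63x². Remainder: 8x² + 10x − 54.
Step 7: lead(8x² + 10x − 54) ÷ lead(D) = 8x² ÷ 2x = 4x. Subtract (4x)·D = 8x² + 28x. Remainder: −18x − 54.
Step 8: lead(−18x − 54) ÷ lead(D) = −18x ÷ 2x = −9. Subtract (−9)·D = −18x − 63. Remainder: 9.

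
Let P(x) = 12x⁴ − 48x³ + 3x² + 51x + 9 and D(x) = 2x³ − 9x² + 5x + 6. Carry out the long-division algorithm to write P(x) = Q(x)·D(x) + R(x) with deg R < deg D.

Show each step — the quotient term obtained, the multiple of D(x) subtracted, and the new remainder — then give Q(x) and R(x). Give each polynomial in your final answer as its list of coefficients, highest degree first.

Q = [6, 3]; R = [-9]

Step 1: lead(12x⁴ − 48x³ + 3x² + 51x + 9) ÷ lead(D) = 12x⁴ ÷ 2x³ = 6x. Subtract (6x)·D = 12x⁴ − 54x³ + 30x² + 36x. Remainder: 6x³ − 27x² + 15x + 9.
Step 2: lead(6x³ − 27x² + 15x + 9) ÷ lead(D) = 6x³ ÷ 2x³ = 3. Subtract (3)·D = 6x³ − 27x² + 15x + 18. Remainder: −9.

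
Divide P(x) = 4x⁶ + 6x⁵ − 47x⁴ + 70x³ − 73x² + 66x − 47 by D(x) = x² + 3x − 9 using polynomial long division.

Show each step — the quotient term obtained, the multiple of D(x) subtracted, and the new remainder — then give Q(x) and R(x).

Step 1: lead(4x⁶ + 6x⁵ − 47x⁴ + 70x³ − 73x² + 66x − 47) ÷ lead(D) = 4x⁶ ÷ x² = 4x⁴. Subtract (4x⁴)·D = 4x⁶ + 12x⁵ − 36x⁴. Remainder: −6x⁵ − 11x⁴ + 70x³ − 73x² + 66x − 47.
Step 2: lead(−6x⁵ − 11x⁴ + 70x³ − 73x² + 66x − 47) ÷ lead(D) = −6x⁵ ÷ x² = −6x³. Subtract (−6x³)·D = −6x⁵ − 18x⁴ + 54x³. Remainder: 7x⁴ + 16x³ − 73x² + 66x − 47.
Step 3: lead(7x⁴ + 16x³ − 73x² + 66x − 47) ÷ lead(D) = 7x⁴ ÷ x² = 7x². Subtract (7x²)·D = 7x⁴ + 21x³ − 63x². Remainder: −5x³ − 10x² + 66x − 47.
Step 4: lead(−5x³ − 10x² + 66x − 47) ÷ lead(D) = −5x³ ÷ x² = −5x. Subtract (−5x)·D = −5x³ − 15x² + 45x. Remainder: 5x² + 21x − 47.
Step 5: lead(5x² + 21x − 47) ÷ lead(D) = 5x² ÷ x² = 5. Subtract (5)·D = 5x² + 15x − 45. Remainder: 6x − 2.

Q(x) = 4x⁴ − 6x³ + 7x² − 5x + 5; R(x) = 6x − 2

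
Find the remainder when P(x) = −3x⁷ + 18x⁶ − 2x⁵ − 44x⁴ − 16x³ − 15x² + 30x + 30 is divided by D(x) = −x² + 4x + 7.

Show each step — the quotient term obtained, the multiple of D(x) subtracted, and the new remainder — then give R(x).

Step 1: lead(−3x⁷ + 18x⁶ − 2x⁵ − 44x⁴ − 16x³ − 15x² + 30x + 30) ÷ lead(D) = −3x⁷ ÷ −x² = 3x⁵. Subtract (3x⁵)·D = −3x⁷ + 12x⁶ + 21x⁵. Remainder: 6x⁶ − 23x⁵ − 44x⁴ − 16x³ − 15x² + 30x + 30.
Step 2: lead(6x⁶ − 23x⁵ − 44x⁴ − 16x³ − 15x² + 30x + 30) ÷ lead(D) = 6x⁶ ÷ −x² = −6x⁴. Subtract (−6x⁴)·D = 6x⁶ − 24x⁵ − 42x⁴. Remainder: x⁵ − 2x⁴ − 16x³ − 15x² + 30x + 30.
Step 3: lead(x⁵ − 2x⁴ − 16x³ − 15x² + 30x + 30) ÷ lead(D) = x⁵ ÷ −x² = −x³. Subtract (−x³)·D = x⁵ − 4x⁴ − 7x³. Remainder: 2x⁴ − 9x³ − 15x² + 30x + 30.
Step 4: lead(2x⁴ − 9x³ − 15x² + 30x + 30) ÷ lead(D) = 2x⁴ ÷ −x² = −2x². Subtract (−2x²)·D = 2x⁴ − 8x³ − 14x². Remainder: −x³ − x² + 30x + 30.
Step 5: lead(−x³ − x² + 30x + 30) ÷ lead(D) = −x³ ÷ −x² = x. Subtract (x)·D = −x³ + 4x² + 7x. Remainder: −5x² + 23x + 30.
Step 6: lead(−5x² + 23x + 30) ÷ lead(D) = −5x² ÷ −x² = 5. Subtract (5)·D = −5x² + 20x + 35. Remainder: 3x − 5.

R(x) = 3x − 5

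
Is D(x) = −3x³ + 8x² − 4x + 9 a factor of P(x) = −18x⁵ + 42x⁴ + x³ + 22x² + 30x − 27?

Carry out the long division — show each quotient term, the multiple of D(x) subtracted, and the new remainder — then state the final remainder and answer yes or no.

R(x) = 0, so D(x) is a factor of P(x). yes

Step 1: lead(−18x⁵ + 42x⁴ + x³ + 22x² + 30x − 27) ÷ lead(D) = −18x⁵ ÷ −3x³ = 6x². Subtract (6x²)·D = −18x⁵ + 48x⁴ − 24x³ + 54x². Remainder: −6x⁴ + 25x³ − 32x² + 30x − 27.
Step 2: lead(−6x⁴ + 25x³ − 32x² + 30x − 27) ÷ lead(D) = −6x⁴ ÷ −3x³ = 2x. Subtract (2x)·D = −6x⁴ + 16x³ − 8x² + 18x. Remainder: 9x³ − 24x² + 12x − 27.
Step 3: lead(9x³ − 24x² + 12x − 27) ÷ lead(D) = 9x³ ÷ −3x³ = −3. Subtract (−3)·D = 9x³ − 24x² + 12x − 27. Remainder: 0.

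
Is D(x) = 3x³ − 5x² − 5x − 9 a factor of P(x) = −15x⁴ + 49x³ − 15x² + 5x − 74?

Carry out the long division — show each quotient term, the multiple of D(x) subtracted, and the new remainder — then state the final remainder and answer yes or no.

Step 1: lead(−15x⁴ + 49x³ − 15x² + 5x − 74) ÷ lead(D) = −15x⁴ ÷ 3x³ = −5x. Subtract (−5x)·D = −15x⁴ + 25x³ + 25x² + 45x. Remainder: 24x³ − 40x² − 40x − 74.
Step 2: lead(24x³ − 40x² − 40x − 74) ÷ lead(D) = 24x³ ÷ 3x³ = 8. Subtract (8)·D = 24x³ − 40x² − 40x − 72. Remainder: −2.

R(x) = −2, so D(x) is not a factor of P(x). no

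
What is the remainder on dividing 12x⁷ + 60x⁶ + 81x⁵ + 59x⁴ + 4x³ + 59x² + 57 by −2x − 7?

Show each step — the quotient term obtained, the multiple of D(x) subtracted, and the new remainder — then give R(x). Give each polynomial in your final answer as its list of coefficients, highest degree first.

Step 1: lead(12x⁷ + 60x⁶ + 81x⁵ + 59x⁴ + 4x³ + 59x² + 57) ÷ lead(D) = 12x⁷ ÷ −2x = −6x⁶. Subtract (−6x⁶)·D = 12x⁷ + 42x⁶. Remainder: 18x⁶ + 81x⁵ + 59x⁴ + 4x³ + 59x² + 57.
Step 2: lead(18x⁶ + 81x⁵ + 59x⁴ + 4x³ + 59x² + 57) ÷ lead(D) = 18x⁶ ÷ −2x = −9x⁵. Subtract (−9x⁵)·D = 18x⁶ + 63x⁵. Remainder: 18x⁵ + 59x⁴ + 4x³ + 59x² + 57.
Step 3: lead(18x⁵ + 59x⁴ + 4x³ + 59x² + 57) ÷ lead(D) = 18x⁵ ÷ −2x = −9x⁴. Subtract (−9x⁴)·D = 18x⁵ + 63x⁴. Remainder: −4x⁴ + 4x³ + 59x² + 57.
Step 4: lead(−4x⁴ + 4x³ + 59x² + 57) ÷ lead(D) = −4x⁴ ÷ −2x = 2x³. Subtract (2x³)·D = −4x⁴ − 14x³. Remainder: 18x³ + 59x² + 57.
Step 5: lead(18x³ + 59x² + 57) ÷ lead(D) = 18x³ ÷ −2x = −9x². Subtract (−9x²)·D = 18x³ + 63x². Remainder: −4x² + 57.
Step 6: lead(−4x² + 57) ÷ lead(D) = −4x² ÷ −2x = 2x. Subtract (2x)·D = −4x² − 14x. Remainder: 14x + 57.
Step 7: lead(14x + 57) ÷ lead(D) = 14x ÷ −2x = −7. Subtract (−7)·D = 14x + 49. Remainder: 8.

R = [8]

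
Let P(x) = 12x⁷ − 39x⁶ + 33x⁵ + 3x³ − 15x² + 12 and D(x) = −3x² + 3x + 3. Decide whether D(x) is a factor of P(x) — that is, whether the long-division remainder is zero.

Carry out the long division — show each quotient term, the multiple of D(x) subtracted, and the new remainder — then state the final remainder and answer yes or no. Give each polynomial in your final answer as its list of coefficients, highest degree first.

Step 1: lead(12x⁷ − 39x⁶ + 33x⁵ + 3x³ − 15x² + 12) ÷ lead(D) = 12x⁷ ÷ −3x² = −4x⁵. Subtract (−4x⁵)·D = 12x⁷ − 12x⁶ − 12x⁵. Remainder: −27x⁶ + 45x⁵ + 3x³ − 15x² + 12.
Step 2: lead(−27x⁶ + 45x⁵ + 3x³ − 15x² + 12) ÷ lead(D) = −27x⁶ ÷ −3x² = 9x⁴. Subtract (9x⁴)·D = −27x⁶ + 27x⁵ + 27x⁴. Remainder: 18x⁵ − 27x⁴ + 3x³ − 15x² + 12.
Step 3: lead(18x⁵ − 27x⁴ + 3x³ − 15x² + 12) ÷ lead(D) = 18x⁵ ÷ −3x² = −6x³. Subtract (−6x³)·D = 18x⁵ − 18x⁴ − 18x³. Remainder: −9x⁴ + 21x³ − 15x² + 12.
Step 4: lead(−9x⁴ + 21x³ − 15x² + 12) ÷ lead(D) = −9x⁴ ÷ −3x² = 3x². Subtract (3x²)·D = −9x⁴ + 9x³ + 9x². Remainder: 12x³ − 24x² + 12.
Step 5: lead(12x³ − 24x² + 12) ÷ lead(D) = 12x³ ÷ −3x² = −4x. Subtract (−4x)·D = 12x³ − 12x² − 12x. Remainder: −12x² + 12x + 12.
Step 6: lead(−12x² + 12x + 12) ÷ lead(D) = −12x² ÷ −3x² = 4. Subtract (4)·D = −12x² + 12x + 12. Remainder: 0.

R = [0], so D(x) is a factor of P(x). yes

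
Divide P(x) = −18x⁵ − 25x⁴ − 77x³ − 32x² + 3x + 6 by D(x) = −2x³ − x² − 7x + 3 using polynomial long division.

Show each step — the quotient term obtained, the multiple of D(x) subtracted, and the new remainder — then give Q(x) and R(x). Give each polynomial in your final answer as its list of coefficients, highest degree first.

Q = [9, 8, 3]; R = [-3]

Step 1: lead(−18x⁵ − 25x⁴ − 77x³ − 32x² + 3x + 6) ÷ lead(D) = −18x⁵ ÷ −2x³ = 9x². Subtract (9x²)·D = −18x⁵ − 9x⁴ − 63x³ + 27x². Remainder: −16x⁴ − 14x³ − 59x² + 3x + 6.
Step 2: lead(−16x⁴ − 14x³ − 59x² + 3x + 6) ÷ lead(D) = −16x⁴ ÷ −2x³ = 8x. Subtract (8x)·D = −16x⁴ − 8x³ − 56x² + 24x. Remainder: −6x³ − 3x² − 21x + 6.
Step 3: lead(−6x³ − 3x² − 21x + 6) ÷ lead(D) = −6x³ ÷ −2x³ = 3. Subtract (3)·D = −6x³ − 3x² − 21x + 9. Remainder: −3.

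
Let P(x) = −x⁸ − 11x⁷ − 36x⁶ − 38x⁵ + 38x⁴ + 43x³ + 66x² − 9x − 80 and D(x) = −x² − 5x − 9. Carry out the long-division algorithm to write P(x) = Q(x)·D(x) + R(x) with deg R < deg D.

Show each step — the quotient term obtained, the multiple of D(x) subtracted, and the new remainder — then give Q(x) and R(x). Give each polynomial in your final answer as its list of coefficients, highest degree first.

Step 1: lead(−x⁸ − 11x⁷ − 36x⁶ − 38x⁵ + 38x⁴ + 43x³ + 66x² − 9x − 80) ÷ lead(D) = −x⁸ ÷ −x² = x⁶. Subtract (x⁶)·D = −x⁸ − 5x⁷ − 9x⁶. Remainder: −6x⁷ − 27x⁶ − 38x⁵ + 38x⁴ + 43x³ + 66x² − 9x − 80.
Step 2: lead(−6x⁷ − 27x⁶ − 38x⁵ + 38x⁴ + 43x³ + 66x² − 9x − 80) ÷ lead(D) = −6x⁷ ÷ −x² = 6x⁵. Subtract (6x⁵)·D = −6x⁷ − 30x⁶ − 54x⁵. Remainder: 3x⁶ + 16x⁵ + 38x⁴ + 43x³ + 66x² − 9x − 80.
Step 3: lead(3x⁶ + 16x⁵ + 38x⁴ + 43x³ + 66x² − 9x − 80) ÷ lead(D) = 3x⁶ ÷ −x² = −3x⁴. Subtract (−3x⁴)·D = 3x⁶ + 15x⁵ + 27x⁴. Remainder: x⁵ + 11x⁴ + 43x³ + 66x² − 9x − 80.
Step 4: lead(x⁵ + 11x⁴ + 43x³ + 66x² − 9x − 80) ÷ lead(D) = x⁵ ÷ −x² = −x³. Subtract (−x³)·D = x⁵ + 5x⁴ + 9x³. Remainder: 6x⁴ + 34x³ + 66x² − 9x − 80.
Step 5: lead(6x⁴ + 34x³ + 66x² − 9x − 80) ÷ lead(D) = 6x⁴ ÷ −x² = −6x². Subtract (−6x²)·D = 6x⁴ + 30x³ + 54x². Remainder: 4x³ + 12x² − 9x − 80.
Step 6: lead(4x³ + 12x² − 9x − 80) ÷ lead(D) = 4x³ ÷ −x² = −4x. Subtract (−4x)·D = 4x³ + 20x² + 36x. Remainder: −8x² − 45x − 80.
Step 7: lead(−8x² − 45x − 80) ÷ lead(D) = −8x² ÷ −x² = 8. Subtract (8)·D = −8x² − 40x − 72. Remainder: −5x − 8.

Q = [1, 6, -3, -1, -6, -4, 8]; R = [-5, -8]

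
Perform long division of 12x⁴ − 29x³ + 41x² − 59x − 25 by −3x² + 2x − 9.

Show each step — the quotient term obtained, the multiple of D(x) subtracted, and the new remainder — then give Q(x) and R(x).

Q(x) = −4x² + 7x + 3; R(x) = −2x + 2

Step 1: lead(12x⁴ − 29x³ + 41x² − 59x − 25) ÷ lead(D) = 12x⁴ ÷ −3x² = −4x². Subtract (−4x²)·D = 12x⁴ − 8x³ + 36x². Remainder: −21x³ + 5x² − 59x − 25.
Step 2: lead(−21x³ + 5x² − 59x − 25) ÷ lead(D) = −21x³ ÷ −3x² = 7x. Subtract (7x)·D = −21x³ + 14x² − 63x. Remainder: −9x² + 4x − 25.
Step 3: lead(−9x² + 4x − 25) ÷ lead(D) = −9x² ÷ −3x² = 3. Subtract (3)·D = −9x² + 6x − 27. Remainder: −2x + 2.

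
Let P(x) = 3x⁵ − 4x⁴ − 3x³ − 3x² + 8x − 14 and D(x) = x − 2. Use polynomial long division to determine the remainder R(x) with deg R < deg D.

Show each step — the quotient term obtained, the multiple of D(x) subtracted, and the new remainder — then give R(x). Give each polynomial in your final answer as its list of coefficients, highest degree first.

R = [-2]

Step 1: lead(3x⁵ − 4x⁴ − 3x³ − 3x² + 8x − 14) ÷ lead(D) = 3x⁵ ÷ x = 3x⁴. Subtract (3x⁴)·D = 3x⁵ − 6x⁴. Remainder: 2x⁴ − 3x³ − 3x² + 8x − 14.
Step 2: lead(2x⁴ − 3x³ − 3x² + 8x − 14) ÷ lead(D) = 2x⁴ ÷ x = 2x³. Subtract (2x³)·D = 2x⁴ − 4x³. Remainder: x³ − 3x² + 8x − 14.
Step 3: lead(x³ − 3x² + 8x − 14) ÷ lead(D) = x³ ÷ x = x². Subtract (x²)·D = x³ − 2x². Remainder: −x² + 8x − 14.
Step 4: lead(−x² + 8x − 14) ÷ lead(D) = −x² ÷ x = −x. Subtract (−x)·D = −x² + 2x. Remainder: 6x − 14.
Step 5: lead(6x − 14) ÷ lead(D) = 6x ÷ x = 6. Subtract (6)·D = 6x − 12. Remainder: −2.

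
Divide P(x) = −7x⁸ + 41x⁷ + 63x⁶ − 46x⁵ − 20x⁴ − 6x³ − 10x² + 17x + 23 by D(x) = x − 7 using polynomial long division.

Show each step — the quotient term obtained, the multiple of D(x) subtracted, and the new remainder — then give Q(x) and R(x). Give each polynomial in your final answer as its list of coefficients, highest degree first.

Step 1: lead(−7x⁸ + 41x⁷ + 63x⁶ − 46x⁵ − 20x⁴ − 6x³ − 10x² + 17x + 23) ÷ lead(D) = −7x⁸ ÷ x = −7x⁷. Subtract (−7x⁷)·D = −7x⁸ + 49x⁷. Remainder: −8x⁷ + 63x⁶ − 46x⁵ − 20x⁴ − 6x³ − 10x² + 17x + 23.
Step 2: lead(−8x⁷ + 63x⁶ − 46x⁵ − 20x⁴ − 6x³ − 10x² + 17x + 23) ÷ lead(D) = −8x⁷ ÷ x = −8x⁶. Subtract (−8x⁶)·D = −8x⁷ + 56x⁶. Remainder: 7x⁶ − 46x⁵ − 20x⁴ − 6x³ − 10x² + 17x + 23.
Step 3: lead(7x⁶ − 46x⁵ − 20x⁴ − 6x³ − 10x² + 17x + 23) ÷ lead(D) = 7x⁶ ÷ x = 7x⁵. Subtract (7x⁵)·D = 7x⁶ − 49x⁵. Remainder: 3x⁵ − 20x⁴ − 6x³ − 10x² + 17x + 23.
Step 4: lead(3x⁵ − 20x⁴ − 6x³ − 10x² + 17x + 23) ÷ lead(D) = 3x⁵ ÷ x = 3x⁴. Subtract (3x⁴)·D = 3x⁵ − 21x⁴. Remainder: x⁴ − 6x³ − 10x² + 17x + 23.
Step 5: lead(x⁴ − 6x³ − 10x² + 17x + 23) ÷ lead(D) = x⁴ ÷ x = x³. Subtract (x³)·D = x⁴ − 7x³. Remainder: x³ − 10x² + 17x + 23.
Step 6: lead(x³ − 10x² + 17x + 23) ÷ lead(D) = x³ ÷ x = x². Subtract (x²)·D = x³ − 7x². Remainder: −3x² + 17x + 23.
Step 7: lead(−3x² + 17x + 23) ÷ lead(D) = −3x² ÷ x = −3x. Subtract (−3x)·D = −3x² + 21x. Remainder: −4x + 23.
Step 8: lead(−4x + 23) ÷ lead(D) = −4x ÷ x = −4. Subtract (−4)·D = −4x + 28. Remainder: −5.

Q = [-7, -8, 7, 3, 1, 1, -3, -4]; R = [-5]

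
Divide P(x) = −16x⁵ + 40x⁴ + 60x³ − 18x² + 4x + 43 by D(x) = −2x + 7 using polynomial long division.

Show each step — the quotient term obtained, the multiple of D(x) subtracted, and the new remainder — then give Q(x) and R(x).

Step 1: lead(−16x⁵ + 40x⁴ + 60x³ − 18x² + 4x + 43) ÷ lead(D) = −16x⁵ ÷ −2x = 8x⁴. Subtract (8x⁴)·D = −16x⁵ + 56x⁴. Remainder: −16x⁴ + 60x³ − 18x² + 4x + 43.
Step 2: lead(−16x⁴ + 60x³ − 18x² + 4x + 43) ÷ lead(D) = −16x⁴ ÷ −2x = 8x³. Subtract (8x³)·D = −16x⁴ + 56x³. Remainder: 4x³ − 18x² + 4x + 43.
Step 3: lead(4x³ − 18x² + 4x + 43) ÷ lead(D) = 4x³ ÷ −2x = −2x². Subtract (−2x²)·D = 4x³ − 14x². Remainder: −4x² + 4x + 43.
Step 4: lead(−4x² + 4x + 43) ÷ lead(D) = −4x² ÷ −2x = 2x. Subtract (2x)·D = −4x² + 14x. Remainder: −10x + 43.
Step 5: lead(−10x + 43) ÷ lead(D) = −10x ÷ −2x = 5. Subtract (5)·D = −10x + 35. Remainder: 8.

Q(x) = 8x⁴ + 8x³ − 2x² + 2x + 5; R(x) = 8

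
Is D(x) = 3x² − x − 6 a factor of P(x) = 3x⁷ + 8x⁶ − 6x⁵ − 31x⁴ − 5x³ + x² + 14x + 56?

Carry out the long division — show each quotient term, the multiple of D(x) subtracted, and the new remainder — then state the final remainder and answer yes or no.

Step 1: lead(3x⁷ + 8x⁶ − 6x⁵ − 31x⁴ − 5x³ + x² + 14x + 56) ÷ lead(D) = 3x⁷ ÷ 3x² = x⁵. Subtract (x⁵)·D = 3x⁷ − x⁶ − 6x⁵. Remainder: 9x⁶ − 31x⁴ − 5x³ + x² + 14x + 56.
Step 2: lead(9x⁶ − 31x⁴ − 5x³ + x² + 14x + 56) ÷ lead(D) = 9x⁶ ÷ 3x² = 3x⁴. Subtract (3x⁴)·D = 9x⁶ − 3x⁵ − 18x⁴. Remainder: 3x⁵ − 13x⁴ − 5x³ + x² + 14x + 56.
Step 3: lead(3x⁵ − 13x⁴ − 5x³ + x² + 14x + 56) ÷ lead(D) = 3x⁵ ÷ 3x² = x³. Subtract (x³)·D = 3x⁵ − x⁴ − 6x³. Remainder: −12x⁴ + x³ + x² + 14x + 56.
Step 4: lead(−12x⁴ + x³ + x² + 14x + 56) ÷ lead(D) = −12x⁴ ÷ 3x² = −4x². Subtract (−4x²)·D = −12x⁴ + 4x³ + 24x². Remainder: −3x³ − 23x² + 14x + 56.
Step 5: lead(−3x³ − 23x² + 14x + 56) ÷ lead(D) = −3x³ ÷ 3x² = −x. Subtract (−x)·D = −3x³ + x² + 6x. Remainder: −24x² + 8x + 56.
Step 6: lead(−24x² + 8x + 56) ÷ lead(D) = −24x² ÷ 3x² = −8. Subtract (−8)·D = −24x² + 8x + 48. Remainder: 8.

R(x) = 8, so D(x) is not a factor of P(x). no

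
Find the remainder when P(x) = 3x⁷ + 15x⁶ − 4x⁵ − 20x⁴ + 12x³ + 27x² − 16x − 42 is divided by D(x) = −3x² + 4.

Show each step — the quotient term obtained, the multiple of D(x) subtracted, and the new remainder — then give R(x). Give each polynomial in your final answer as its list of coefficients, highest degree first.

R = [-6]

Step 1: lead(3x⁷ + 15x⁶ − 4x⁵ − 20x⁴ + 12x³ + 27x² − 16x − 42) ÷ lead(D) = 3x⁷ ÷ −3x² = −x⁵. Subtract (−x⁵)·D = 3x⁷ − 4x⁵. Remainder: 15x⁶ − 20x⁴ + 12x³ + 27x² − 16x − 42.
Step 2: lead(15x⁶ − 20x⁴ + 12x³ + 27x² − 16x − 42) ÷ lead(D) = 15x⁶ ÷ −3x² = −5x⁴. Subtract (−5x⁴)·D = 15x⁶ − 20x⁴. Remainder: 12x³ + 27x² − 16x − 42.
Step 3: lead(12x³ + 27x² − 16x − 42) ÷ lead(D) = 12x³ ÷ −3x² = −4x. Subtract (−4x)·D = 12x³ − 16x. Remainder: 27x² − 42.
Step 4: lead(27x² − 42) ÷ lead(D) = 27x² ÷ −3x² = −9. Subtract (−9)·D = 27x² − 36. Remainder: −6.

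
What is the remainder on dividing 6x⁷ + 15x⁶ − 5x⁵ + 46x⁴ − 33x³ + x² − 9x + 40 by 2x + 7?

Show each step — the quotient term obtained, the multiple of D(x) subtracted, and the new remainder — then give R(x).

Step 1: lead(6x⁷ + 15x⁶ − 5x⁵ + 46x⁴ − 33x³ + x² − 9x + 40) ÷ lead(D) = 6x⁷ ÷ 2x = 3x⁶. Subtract (3x⁶)·D = 6x⁷ + 21x⁶. Remainder: −6x⁶ − 5x⁵ + 46x⁴ − 33x³ + x² − 9x + 40.
Step 2: lead(−6x⁶ − 5x⁵ + 46x⁴ − 33x³ + x² − 9x + 40) ÷ lead(D) = −6x⁶ ÷ 2x = −3x⁵. Subtract (−3x⁵)·D = −6x⁶ − 21x⁵. Remainder: 16x⁵ + 46x⁴ − 33x³ + x² − 9x + 40.
Step 3: lead(16x⁵ + 46x⁴ − 33x³ + x² − 9x + 40) ÷ lead(D) = 16x⁵ ÷ 2x = 8x⁴. Subtract (8x⁴)·D = 16x⁵ + 56x⁴. Remainder: −10x⁴ − 33x³ + x² − 9x + 40.
Step 4: lead(−10x⁴ − 33x³ + x² − 9x + 40) ÷ lead(D) = −10x⁴ ÷ 2x = −5x³. Subtract (−5x³)·D = −10x⁴ − 35x³. Remainder: 2x³ + x² − 9x + 40.
Step 5: lead(2x³ + x² − 9x + 40) ÷ lead(D) = 2x³ ÷ 2x = x². Subtract (x²)·D = 2x³ + 7x². Remainder: −6x² − 9x + 40.
Step 6: lead(−6x² − 9x + 40) ÷ lead(D) = −6x² ÷ 2x = −3x. Subtract (−3x)·D = −6x² − 21x. Remainder: 12x + 40.
Step 7: lead(12x + 40) ÷ lead(D) = 12x ÷ 2x = 6. Subtract (6)·D = 12x + 42. Remainder: −2.

R(x) = −2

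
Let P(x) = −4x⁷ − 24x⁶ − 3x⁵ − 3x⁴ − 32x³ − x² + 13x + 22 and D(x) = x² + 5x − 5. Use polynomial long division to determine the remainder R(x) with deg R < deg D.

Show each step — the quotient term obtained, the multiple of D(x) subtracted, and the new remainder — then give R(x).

Step 1: lead(−4x⁷ − 24x⁶ − 3x⁵ − 3x⁴ − 32x³ − x² + 13x + 22) ÷ lead(D) = −4x⁷ ÷ x² = −4x⁵. Subtract (−4x⁵)·D = −4x⁷ − 20x⁶ + 20x⁵. Remainder: −4x⁶ − 23x⁵ − 3x⁴ − 32x³ − x² + 13x + 22.
Step 2: lead(−4x⁶ − 23x⁵ − 3x⁴ − 32x³ − x² + 13x + 22) ÷ lead(D) = −4x⁶ ÷ x² = −4x⁴. Subtract (−4x⁴)·D = −4x⁶ − 20x⁵ + 20x⁴. Remainder: −3x⁵ − 23x⁴ − 32x³ − x² + 13x + 22.
Step 3: lead(−3x⁵ − 23x⁴ − 32x³ − x² + 13x + 22) ÷ lead(D) = −3x⁵ ÷ x² = −3x³. Subtract (−3x³)·D = −3x⁵ − 15x⁴ + 15x³. Remainder: −8x⁴ − 47x³ − x² + 13x + 22.
Step 4: lead(−8x⁴ − 47x³ − x² + 13x + 22) ÷ lead(D) = −8x⁴ ÷ x² = −8x². Subtract (−8x²)·D = −8x⁴ − 40x³ + 40x². Remainder: −7x³ − 41x² + 13x + 22.
Step 5: lead(−7x³ − 41x² + 13x + 22) ÷ lead(D) = −7x³ ÷ x² = −7x. Subtract (−7x)·D = −7x³ − 35x² + 35x. Remainder: −6x² − 22x + 22.
Step 6: lead(−6x² − 22x + 22) ÷ lead(D) = −6x² ÷ x² = −6. Subtract (−6)·D = −6x² − 30x + 30. Remainder: 8x − 8.

R(x) = 8x − 8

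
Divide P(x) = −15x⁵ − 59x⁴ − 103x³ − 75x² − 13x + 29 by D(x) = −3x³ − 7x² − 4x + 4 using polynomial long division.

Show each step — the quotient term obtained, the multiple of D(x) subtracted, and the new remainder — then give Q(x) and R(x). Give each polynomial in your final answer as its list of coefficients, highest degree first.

Q = [5, 8, 9]; R = [-9, -7]

Step 1: lead(−15x⁵ − 59x⁴ − 103x³ − 75x² − 13x + 29) ÷ lead(D) = −15x⁵ ÷ −3x³ = 5x². Subtract (5x²)·D = −15x⁵ − 35x⁴ − 20x³ + 20x². Remainder: −24x⁴ − 83x³ − 95x² − 13x + 29.
Step 2: lead(−24x⁴ − 83x³ − 95x² − 13x + 29) ÷ lead(D) = −24x⁴ ÷ −3x³ = 8x. Subtract (8x)·D = −24x⁴ − 56x³ − 32x² + 32x. Remainder: −27x³ − 63x² − 45x + 29.
Step 3: lead(−27x³ − 63x² − 45x + 29) ÷ lead(D) = −27x³ ÷ −3x³ = 9. Subtract (9)·D = −27x³ − 63x² − 36x + 36. Remainder: −9x − 7.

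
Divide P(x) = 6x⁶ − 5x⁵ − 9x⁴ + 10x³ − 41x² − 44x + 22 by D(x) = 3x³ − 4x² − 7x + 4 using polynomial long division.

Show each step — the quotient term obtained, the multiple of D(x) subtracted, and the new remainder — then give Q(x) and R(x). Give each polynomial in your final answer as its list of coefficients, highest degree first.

Step 1: lead(6x⁶ − 5x⁵ − 9x⁴ + 10x³ − 41x² − 44x + 22) ÷ lead(D) = 6x⁶ ÷ 3x³ = 2x³. Subtract (2x³)·D = 6x⁶ − 8x⁵ − 14x⁴ + 8x³. Remainder: 3x⁵ + 5x⁴ + 2x³ − 41x² − 44x + 22.
Step 2: lead(3x⁵ + 5x⁴ + 2x³ − 41x² − 44x + 22) ÷ lead(D) = 3x⁵ ÷ 3x³ = x². Subtract (x²)·D = 3x⁵ − 4x⁴ − 7x³ + 4x². Remainder: 9x⁴ + 9x³ − 45x² − 44x + 22.
Step 3: lead(9x⁴ + 9x³ − 45x² − 44x + 22) ÷ lead(D) = 9x⁴ ÷ 3x³ = 3x. Subtract (3x)·D = 9x⁴ − 12x³ − 21x² + 12x. Remainder: 21x³ − 24x² − 56x + 22.
Step 4: lead(21x³ − 24x² − 56x + 22) ÷ lead(D) = 21x³ ÷ 3x³ = 7. Subtract (7)·D = 21x³ − 28x² − 49x + 28. Remainder: 4x² − 7x − 6.

Q = [2, 1, 3, 7]; R = [4, -7, -6]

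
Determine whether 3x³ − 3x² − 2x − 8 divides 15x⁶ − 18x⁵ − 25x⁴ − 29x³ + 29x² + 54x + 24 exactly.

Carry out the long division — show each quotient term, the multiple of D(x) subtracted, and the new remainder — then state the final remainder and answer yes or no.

R(x) = 0, so D(x) is a factor of P(x). yes

Step 1: lead(15x⁶ − 18x⁵ − 25x⁴ − 29x³ + 29x² + 54x + 24) ÷ lead(D) = 15x⁶ ÷ 3x³ = 5x³. Subtract (5x³)·D = 15x⁶ − 15x⁵ − 10x⁴ − 40x³. Remainder: −3x⁵ − 15x⁴ + 11x³ + 29x² + 54x + 24.
Step 2: lead(−3x⁵ − 15x⁴ + 11x³ + 29x² + 54x + 24) ÷ lead(D) = −3x⁵ ÷ 3x³ = −x². Subtract (−x²)·D = −3x⁵ + 3x⁴ + 2x³ + 8x². Remainder: −18x⁴ + 9x³ + 21x² + 54x + 24.
Step 3: lead(−18x⁴ + 9x³ + 21x² + 54x + 24) ÷ lead(D) = −18x⁴ ÷ 3x³ = −6x. Subtract (−6x)·D = −18x⁴ + 18x³ + 12x² + 48x. Remainder: −9x³ + 9x² + 6x + 24.
Step 4: lead(−9x³ + 9x² + 6x + 24) ÷ lead(D) = −9x³ ÷ 3x³ = −3. Subtract (−3)·D = −9x³ + 9x² + 6x + 24. Remainder: 0.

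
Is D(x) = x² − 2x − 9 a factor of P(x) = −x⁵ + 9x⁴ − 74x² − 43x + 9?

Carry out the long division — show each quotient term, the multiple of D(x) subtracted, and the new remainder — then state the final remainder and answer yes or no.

R(x) = 0, so D(x) is a factor of P(x). yes

Step 1: lead(−x⁵ + 9x⁴ − 74x² − 43x + 9) ÷ lead(D) = −x⁵ ÷ x² = −x³. Subtract (−x³)·D = −x⁵ + 2x⁴ + 9x³. Remainder: 7x⁴ − 9x³ − 74x² − 43x + 9.
Step 2: lead(7x⁴ − 9x³ − 74x² − 43x + 9) ÷ lead(D) = 7x⁴ ÷ x² = 7x². Subtract (7x²)·D = 7x⁴ − 14x³ − 63x². Remainder: 5x³ − 11x² − 43x + 9.
Step 3: lead(5x³ − 11x² − 43x + 9) ÷ lead(D) = 5x³ ÷ x² = 5x. Subtract (5x)·D = 5x³ − 10x² − 45x. Remainder: −x² + 2x + 9.
Step 4: lead(−x² + 2x + 9) ÷ lead(D) = −x² ÷ x² = −1. Subtract (−1)·D = −x² + 2x + 9. Remainder: 0.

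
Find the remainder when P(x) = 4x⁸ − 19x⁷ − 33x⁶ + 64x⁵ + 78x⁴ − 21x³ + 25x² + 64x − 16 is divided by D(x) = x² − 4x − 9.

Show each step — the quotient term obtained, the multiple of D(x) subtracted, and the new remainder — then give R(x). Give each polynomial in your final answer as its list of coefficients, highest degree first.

Step 1: lead(4x⁸ − 19x⁷ − 33x⁶ + 64x⁵ + 78x⁴ − 21x³ + 25x² + 64x − 16) ÷ lead(D) = 4x⁸ ÷ x² = 4x⁶. Subtract (4x⁶)·D = 4x⁸ − 16x⁷ − 36x⁶. Remainder: −3x⁷ + 3x⁶ + 64x⁵ + 78x⁴ − 21x³ + 25x² + 64x − 16.
Step 2: lead(−3x⁷ + 3x⁶ + 64x⁵ + 78x⁴ − 21x³ + 25x² + 64x − 16) ÷ lead(D) = −3x⁷ ÷ x² = −3x⁵. Subtract (−3x⁵)·D = −3x⁷ + 12x⁶ + 27x⁵. Remainder: −9x⁶ + 37x⁵ + 78x⁴ − 21x³ + 25x² + 64x − 16.
Step 3: lead(−9x⁶ + 37x⁵ + 78x⁴ − 21x³ + 25x² + 64x − 16) ÷ lead(D) = −9x⁶ ÷ x² = −9x⁴. Subtract (−9x⁴)·D = −9x⁶ + 36x⁵ + 81x⁴. Remainder: x⁵ − 3x⁴ − 21x³ + 25x² + 64x − 16.
Step 4: lead(x⁵ − 3x⁴ − 21x³ + 25x² + 64x − 16) ÷ lead(D) = x⁵ ÷ x² = x³. Subtract (x³)·D = x⁵ − 4x⁴ − 9x³. Remainder: x⁴ − 12x³ + 25x² + 64x − 16.
Step 5: lead(x⁴ − 12x³ + 25x² + 64x − 16) ÷ lead(D) = x⁴ ÷ x² = x². Subtract (x²)·D = x⁴ − 4x³ − 9x². Remainder: −8x³ + 34x² + 64x − 16.
Step 6: lead(−8x³ + 34x² + 64x − 16) ÷ lead(D) = −8x³ ÷ x² = −8x. Subtract (−8x)·D = −8x³ + 32x² + 72x. Remainder: 2x² − 8x − 16.
Step 7: lead(2x² − 8x − 16) ÷ lead(D) = 2x² ÷ x² = 2. Subtract (2)·D = 2x² − 8x − 18. Remainder: 2.

R = [2]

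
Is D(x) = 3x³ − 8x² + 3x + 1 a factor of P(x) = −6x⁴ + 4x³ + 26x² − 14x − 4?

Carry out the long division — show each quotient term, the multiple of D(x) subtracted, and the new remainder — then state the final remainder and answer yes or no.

Step 1: lead(−6x⁴ + 4x³ + 26x² − 14x − 4) ÷ lead(D) = −6x⁴ ÷ 3x³ = −2x. Subtract (−2x)·D = −6x⁴ + 16x³ − 6x² − 2x. Remainder: −12x³ + 32x² − 12x − 4.
Step 2: lead(−12x³ + 32x² − 12x − 4) ÷ lead(D) = −12x³ ÷ 3x³ = −4. Subtract (−4)·D = −12x³ + 32x² − 12x − 4. Remainder: 0.

R(x) = 0, so D(x) is a factor of P(x). yes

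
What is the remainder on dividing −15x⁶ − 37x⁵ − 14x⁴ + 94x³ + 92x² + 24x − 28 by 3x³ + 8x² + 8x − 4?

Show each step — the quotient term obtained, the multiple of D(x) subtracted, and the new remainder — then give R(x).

Step 1: lead(−15x⁶ − 37x⁵ − 14x⁴ + 94x³ + 92x² + 24x − 28) ÷ lead(D) = −15x⁶ ÷ 3x³ = −5x³. Subtract (−5x³)·D = −15x⁶ − 40x⁵ − 40x⁴ + 20x³. Remainder: 3x⁵ + 26x⁴ + 74x³ + 92x² + 24x − 28.
Step 2: lead(3x⁵ + 26x⁴ + 74x³ + 92x² + 24x − 28) ÷ lead(D) = 3x⁵ ÷ 3x³ = x². Subtract (x²)·D = 3x⁵ + 8x⁴ + 8x³ − 4x². Remainder: 18x⁴ + 66x³ + 96x² + 24x − 28.
Step 3: lead(18x⁴ + 66x³ + 96x² + 24x − 28) ÷ lead(D) = 18x⁴ ÷ 3x³ = 6x. Subtract (6x)·D = 18x⁴ + 48x³ + 48x² − 24x. Remainder: 18x³ + 48x² + 48x − 28.
Step 4: lead(18x³ + 48x² + 48x − 28) ÷ lead(D) = 18x³ ÷ 3x³ = 6. Subtract (6)·D = 18x³ + 48x² + 48x − 24. Remainder: −4.

R(x) = −4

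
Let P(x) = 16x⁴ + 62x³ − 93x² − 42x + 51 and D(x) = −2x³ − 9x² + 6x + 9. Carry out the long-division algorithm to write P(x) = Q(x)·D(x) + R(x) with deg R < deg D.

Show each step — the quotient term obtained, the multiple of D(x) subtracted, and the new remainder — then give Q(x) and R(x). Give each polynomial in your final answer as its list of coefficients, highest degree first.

Step 1: lead(16x⁴ + 62x³ − 93x² − 42x + 51) ÷ lead(D) = 16x⁴ ÷ −2x³ = −8x. Subtract (−8x)·D = 16x⁴ + 72x³ − 48x² − 72x. Remainder: −10x³ − 45x² + 30x + 51.
Step 2: lead(−10x³ − 45x² + 30x + 51) ÷ lead(D) = −10x³ ÷ −2x³ = 5. Subtract (5)·D = −10x³ − 45x² + 30x + 45. Remainder: 6.

Q = [-8, 5]; R = [6]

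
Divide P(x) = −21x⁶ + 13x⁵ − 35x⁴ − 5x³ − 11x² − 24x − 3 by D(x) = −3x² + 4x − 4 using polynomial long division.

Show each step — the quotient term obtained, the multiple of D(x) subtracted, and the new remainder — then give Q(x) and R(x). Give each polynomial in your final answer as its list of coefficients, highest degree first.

Step 1: lead(−21x⁶ + 13x⁵ − 35x⁴ − 5x³ − 11x² − 24x − 3) ÷ lead(D) = −21x⁶ ÷ −3x² = 7x⁴. Subtract (7x⁴)·D = −21x⁶ + 28x⁵ − 28x⁴. Remainder: −15x⁵ − 7x⁴ − 5x³ − 11x² − 24x − 3.
Step 2: lead(−15x⁵ − 7x⁴ − 5x³ − 11x² − 24x − 3) ÷ lead(D) = −15x⁵ ÷ −3x² = 5x³. Subtract (5x³)·D = −15x⁵ + 20x⁴ − 20x³. Remainder: −27x⁴ + 15x³ − 11x² − 24x − 3.
Step 3: lead(−27x⁴ + 15x³ − 11x² − 24x − 3) ÷ lead(D) = −27x⁴ ÷ −3x² = 9x². Subtract (9x²)·D = −27x⁴ + 36x³ − 36x². Remainder: −21x³ + 25x² − 24x − 3.
Step 4: lead(−21x³ + 25x² − 24x − 3) ÷ lead(D) = −21x³ ÷ −3x² = 7x. Subtract (7x)·D = −21x³ + 28x² − 28x. Remainder: −3x² + 4x − 3.
Step 5: lead(−3x² + 4x − 3) ÷ lead(D) = −3x² ÷ −3x² = 1. Subtract (1)·D = −3x² + 4x − 4. Remainder: 1.

Q = [7, 5, 9, 7, 1]; R = [1]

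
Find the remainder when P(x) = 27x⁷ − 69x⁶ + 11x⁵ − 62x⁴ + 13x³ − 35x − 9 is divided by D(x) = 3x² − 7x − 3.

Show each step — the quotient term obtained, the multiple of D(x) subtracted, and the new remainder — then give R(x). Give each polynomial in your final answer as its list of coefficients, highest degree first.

Step 1: lead(27x⁷ − 69x⁶ + 11x⁵ − 62x⁴ + 13x³ − 35x − 9) ÷ lead(D) = 27x⁷ ÷ 3x² = 9x⁵. Subtract (9x⁵)·D = 27x⁷ − 63x⁶ − 27x⁵. Remainder: −6x⁶ + 38x⁵ − 62x⁴ + 13x³ − 35x − 9.
Step 2: lead(−6x⁶ + 38x⁵ − 62x⁴ + 13x³ − 35x − 9) ÷ lead(D) = −6x⁶ ÷ 3x² = −2x⁴. Subtract (−2x⁴)·D = −6x⁶ + 14x⁵ + 6x⁴. Remainder: 24x⁵ − 68x⁴ + 13x³ − 35x − 9.
Step 3: lead(24x⁵ − 68x⁴ + 13x³ − 35x − 9) ÷ lead(D) = 24x⁵ ÷ 3x² = 8x³. Subtract (8x³)·D = 24x⁵ − 56x⁴ − 24x³. Remainder: −12x⁴ + 37x³ − 35x − 9.
Step 4: lead(−12x⁴ + 37x³ − 35x − 9) ÷ lead(D) = −12x⁴ ÷ 3x² = −4x². Subtract (−4x²)·D = −12x⁴ + 28x³ + 12x². Remainder: 9x³ − 12x² − 35x − 9.
Step 5: lead(9x³ − 12x² − 35x − 9) ÷ lead(D) = 9x³ ÷ 3x² = 3x. Subtract (3x)·D = 9x³ − 21x² − 9x. Remainder: 9x² − 26x − 9.
Step 6: lead(9x² − 26x − 9) ÷ lead(D) = 9x² ÷ 3x² = 3. Subtract (3)·D = 9x² − 21x − 9. Remainder: −5x.

R = [-5, 0]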